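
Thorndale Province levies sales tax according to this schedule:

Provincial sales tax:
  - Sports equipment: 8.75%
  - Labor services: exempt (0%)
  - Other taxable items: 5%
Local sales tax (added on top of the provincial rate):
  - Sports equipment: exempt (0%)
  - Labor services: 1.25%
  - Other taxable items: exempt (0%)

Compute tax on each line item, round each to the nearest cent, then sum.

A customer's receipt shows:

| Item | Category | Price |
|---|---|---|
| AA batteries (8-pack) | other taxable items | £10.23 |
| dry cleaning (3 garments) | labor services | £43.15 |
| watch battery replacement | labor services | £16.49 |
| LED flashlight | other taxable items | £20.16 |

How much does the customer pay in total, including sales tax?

£92.30

AA batteries (8-pack) £10.23: other taxable items → 5% + 0% local = 5% → £0.51
Dry cleaning (3 garments) £43.15: labor services → 0% + 1.25% local = 1.25% → £0.54
Watch battery replacement £16.49: labor services → 0% + 1.25% local = 1.25% → £0.21
LED flashlight £20.16: other taxable items → 5% + 0% local = 5% → £1.01
Subtotal = £90.03; tax = £2.27; total due = £92.30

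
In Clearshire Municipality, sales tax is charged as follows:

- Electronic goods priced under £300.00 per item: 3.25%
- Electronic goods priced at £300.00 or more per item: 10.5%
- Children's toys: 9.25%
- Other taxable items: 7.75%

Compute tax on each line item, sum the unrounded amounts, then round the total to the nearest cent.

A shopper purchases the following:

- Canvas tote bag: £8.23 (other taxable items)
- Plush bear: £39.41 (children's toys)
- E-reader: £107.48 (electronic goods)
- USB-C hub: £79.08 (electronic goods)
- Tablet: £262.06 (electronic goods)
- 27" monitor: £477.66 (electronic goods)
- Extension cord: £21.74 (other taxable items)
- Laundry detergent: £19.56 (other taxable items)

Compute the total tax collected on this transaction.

Canvas tote bag £8.23: other taxable items → 7.75% → £0.637825
Plush bear £39.41: children's toys → 9.25% → £3.645425
E-reader £107.48: electronic goods, under £300.00 → 3.25% → £3.4931
USB-C hub £79.08: electronic goods, under £300.00 → 3.25% → £2.5701
Tablet £262.06: electronic goods, under £300.00 → 3.25% → £8.51695
27" monitor £477.66: electronic goods, £300.00 or more → 10.5% → £50.1543
Extension cord £21.74: other taxable items → 7.75% → £1.68485
Laundry detergent £19.56: other taxable items → 7.75% → £1.5159
Unrounded tax sum = £72.21845 → £72.22

£72.22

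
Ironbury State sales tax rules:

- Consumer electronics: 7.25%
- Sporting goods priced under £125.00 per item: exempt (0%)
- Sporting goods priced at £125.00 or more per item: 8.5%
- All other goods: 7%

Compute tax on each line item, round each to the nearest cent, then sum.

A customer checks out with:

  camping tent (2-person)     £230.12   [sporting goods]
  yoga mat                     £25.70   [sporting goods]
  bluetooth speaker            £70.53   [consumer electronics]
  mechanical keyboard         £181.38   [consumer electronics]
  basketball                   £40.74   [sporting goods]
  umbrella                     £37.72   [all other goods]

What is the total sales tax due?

Camping tent (2-person) £230.12: sporting goods, £125.00 or more → 8.5% → £19.56
Yoga mat £25.70: sporting goods, under £125.00 → 0% → £0.00
Bluetooth speaker £70.53: consumer electronics → 7.25% → £5.11
Mechanical keyboard £181.38: consumer electronics → 7.25% → £13.15
Basketball £40.74: sporting goods, under £125.00 → 0% → £0.00
Umbrella £37.72: all other goods → 7% → £2.64
Total tax = £19.56 + £5.11 + £13.15 + £2.64 = £40.46

£40.46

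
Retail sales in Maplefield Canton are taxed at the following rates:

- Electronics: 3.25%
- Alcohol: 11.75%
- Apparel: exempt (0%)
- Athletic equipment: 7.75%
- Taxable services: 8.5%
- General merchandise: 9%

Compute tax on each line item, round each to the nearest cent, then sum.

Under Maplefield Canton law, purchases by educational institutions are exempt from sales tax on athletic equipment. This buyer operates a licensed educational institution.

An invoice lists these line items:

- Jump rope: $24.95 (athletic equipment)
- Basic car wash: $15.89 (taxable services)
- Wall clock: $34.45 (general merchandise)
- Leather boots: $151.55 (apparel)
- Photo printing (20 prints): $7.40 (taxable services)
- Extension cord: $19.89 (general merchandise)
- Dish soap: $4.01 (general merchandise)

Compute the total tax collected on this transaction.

Jump rope $24.95: athletic equipment, buyer-exempt → 0% → $0.00
Basic car wash $15.89: taxable services → 8.5% → $1.35
Wall clock $34.45: general merchandise → 9% → $3.10
Leather boots $151.55: apparel → 0% → $0.00
Photo printing (20 prints) $7.40: taxable services → 8.5% → $0.63
Extension cord $19.89: general merchandise → 9% → $1.79
Dish soap $4.01: general merchandise → 9% → $0.36
Total tax = $1.35 + $3.10 + $0.63 + $1.79 + $0.36 = $7.23

$7.23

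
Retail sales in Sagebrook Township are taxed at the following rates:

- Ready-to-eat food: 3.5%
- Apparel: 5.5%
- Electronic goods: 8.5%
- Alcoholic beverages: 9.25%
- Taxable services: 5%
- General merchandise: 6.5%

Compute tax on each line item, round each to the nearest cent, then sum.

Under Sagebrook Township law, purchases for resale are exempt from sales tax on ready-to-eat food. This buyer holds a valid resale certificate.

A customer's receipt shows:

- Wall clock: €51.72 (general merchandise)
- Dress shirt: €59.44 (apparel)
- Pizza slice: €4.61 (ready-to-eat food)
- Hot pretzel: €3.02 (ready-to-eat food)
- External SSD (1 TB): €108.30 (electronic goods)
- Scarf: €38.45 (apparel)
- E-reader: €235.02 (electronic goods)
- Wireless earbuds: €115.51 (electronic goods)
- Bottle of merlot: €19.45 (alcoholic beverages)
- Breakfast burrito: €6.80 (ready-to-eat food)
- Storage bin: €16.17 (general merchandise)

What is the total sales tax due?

€50.60

Wall clock €51.72: general merchandise → 6.5% → €3.36
Dress shirt €59.44: apparel → 5.5% → €3.27
Pizza slice €4.61: ready-to-eat food, buyer-exempt → 0% → €0.00
Hot pretzel €3.02: ready-to-eat food, buyer-exempt → 0% → €0.00
External SSD (1 TB) €108.30: electronic goods → 8.5% → €9.21
Scarf €38.45: apparel → 5.5% → €2.11
E-reader €235.02: electronic goods → 8.5% → €19.98
Wireless earbuds €115.51: electronic goods → 8.5% → €9.82
Bottle of merlot €19.45: alcoholic beverages → 9.25% → €1.80
Breakfast burrito €6.80: ready-to-eat food, buyer-exempt → 0% → €0.00
Storage bin €16.17: general merchandise → 6.5% → €1.05
Total tax = €3.36 + €3.27 + €9.21 + €2.11 + €19.98 + €9.82 + €1.80 + €1.05 = €50.60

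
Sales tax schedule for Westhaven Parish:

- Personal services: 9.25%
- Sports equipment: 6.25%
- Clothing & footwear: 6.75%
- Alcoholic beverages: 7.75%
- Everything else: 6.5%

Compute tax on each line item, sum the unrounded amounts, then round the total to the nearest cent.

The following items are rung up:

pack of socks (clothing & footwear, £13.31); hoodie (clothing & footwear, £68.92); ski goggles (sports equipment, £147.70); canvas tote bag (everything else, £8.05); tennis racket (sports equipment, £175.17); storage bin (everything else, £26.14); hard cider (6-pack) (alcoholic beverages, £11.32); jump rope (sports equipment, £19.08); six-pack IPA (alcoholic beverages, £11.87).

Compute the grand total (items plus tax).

£512.50

Pack of socks £13.31: clothing & footwear → 6.75% → £0.898425
Hoodie £68.92: clothing & footwear → 6.75% → £4.6521
Ski goggles £147.70: sports equipment → 6.25% → £9.23125
Canvas tote bag £8.05: everything else → 6.5% → £0.52325
Tennis racket £175.17: sports equipment → 6.25% → £10.948125
Storage bin £26.14: everything else → 6.5% → £1.6991
Hard cider (6-pack) £11.32: alcoholic beverages → 7.75% → £0.8773
Jump rope £19.08: sports equipment → 6.25% → £1.1925
Six-pack IPA £11.87: alcoholic beverages → 7.75% → £0.919925
Subtotal = £481.56; unrounded tax = £30.941975 → £30.94; total due = £512.50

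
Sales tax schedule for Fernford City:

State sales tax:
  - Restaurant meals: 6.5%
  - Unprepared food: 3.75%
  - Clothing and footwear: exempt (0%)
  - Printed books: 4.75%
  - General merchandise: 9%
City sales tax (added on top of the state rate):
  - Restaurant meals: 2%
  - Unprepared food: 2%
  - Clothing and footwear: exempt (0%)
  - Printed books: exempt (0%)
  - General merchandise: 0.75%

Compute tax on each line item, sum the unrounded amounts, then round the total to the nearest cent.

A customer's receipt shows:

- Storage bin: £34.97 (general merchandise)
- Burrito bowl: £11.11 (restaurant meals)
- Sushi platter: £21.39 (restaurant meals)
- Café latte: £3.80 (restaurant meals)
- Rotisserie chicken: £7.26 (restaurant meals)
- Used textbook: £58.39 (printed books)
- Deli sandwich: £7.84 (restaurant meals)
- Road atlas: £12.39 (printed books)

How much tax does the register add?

Storage bin £34.97: general merchandise → 9% + 0.75% city = 9.75% → £3.409575
Burrito bowl £11.11: restaurant meals → 6.5% + 2% city = 8.5% → £0.94435
Sushi platter £21.39: restaurant meals → 6.5% + 2% city = 8.5% → £1.81815
Café latte £3.80: restaurant meals → 6.5% + 2% city = 8.5% → £0.323
Rotisserie chicken £7.26: restaurant meals → 6.5% + 2% city = 8.5% → £0.6171
Used textbook £58.39: printed books → 4.75% + 0% city = 4.75% → £2.773525
Deli sandwich £7.84: restaurant meals → 6.5% + 2% city = 8.5% → £0.6664
Road atlas £12.39: printed books → 4.75% + 0% city = 4.75% → £0.588525
Unrounded tax sum = £11.140625 → £11.14

£11.14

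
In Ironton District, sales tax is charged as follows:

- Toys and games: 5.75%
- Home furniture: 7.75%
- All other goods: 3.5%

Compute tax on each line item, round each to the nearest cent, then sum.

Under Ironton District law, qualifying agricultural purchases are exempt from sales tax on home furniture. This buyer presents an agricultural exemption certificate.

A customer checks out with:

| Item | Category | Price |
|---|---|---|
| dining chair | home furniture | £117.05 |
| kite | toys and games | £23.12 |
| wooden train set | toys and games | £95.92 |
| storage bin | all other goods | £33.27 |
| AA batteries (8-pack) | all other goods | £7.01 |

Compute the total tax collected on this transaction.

Dining chair £117.05: home furniture, buyer-exempt → 0% → £0.00
Kite £23.12: toys and games → 5.75% → £1.33
Wooden train set £95.92: toys and games → 5.75% → £5.52
Storage bin £33.27: all other goods → 3.5% → £1.16
AA batteries (8-pack) £7.01: all other goods → 3.5% → £0.25
Total tax = £1.33 + £5.52 + £1.16 + £0.25 = £8.26

£8.26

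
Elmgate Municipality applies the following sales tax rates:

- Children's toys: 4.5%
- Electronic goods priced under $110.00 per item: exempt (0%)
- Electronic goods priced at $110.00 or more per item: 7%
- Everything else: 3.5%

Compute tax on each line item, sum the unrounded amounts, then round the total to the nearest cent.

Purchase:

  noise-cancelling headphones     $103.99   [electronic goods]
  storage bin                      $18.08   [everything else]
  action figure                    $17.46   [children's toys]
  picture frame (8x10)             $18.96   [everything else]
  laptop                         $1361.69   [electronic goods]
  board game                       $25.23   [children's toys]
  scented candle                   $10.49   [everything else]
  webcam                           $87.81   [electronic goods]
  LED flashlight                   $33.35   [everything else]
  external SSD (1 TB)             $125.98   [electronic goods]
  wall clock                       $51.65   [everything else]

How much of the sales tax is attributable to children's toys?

$1.92

Action figure $17.46: children's toys → 4.5% → $0.7857
Board game $25.23: children's toys → 4.5% → $1.13535
Tax on children's toys: unrounded sum = $1.92105 → $1.92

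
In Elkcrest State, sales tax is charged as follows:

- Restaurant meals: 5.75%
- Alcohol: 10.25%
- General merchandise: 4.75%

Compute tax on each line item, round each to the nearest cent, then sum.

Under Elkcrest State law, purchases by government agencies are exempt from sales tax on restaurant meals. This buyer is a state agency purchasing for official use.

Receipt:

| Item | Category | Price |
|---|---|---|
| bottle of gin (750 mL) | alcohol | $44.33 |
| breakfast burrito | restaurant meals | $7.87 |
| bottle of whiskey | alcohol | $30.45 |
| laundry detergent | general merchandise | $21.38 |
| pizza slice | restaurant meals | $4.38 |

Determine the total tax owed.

$8.68

Bottle of gin (750 mL) $44.33: alcohol → 10.25% → $4.54
Breakfast burrito $7.87: restaurant meals, buyer-exempt → 0% → $0.00
Bottle of whiskey $30.45: alcohol → 10.25% → $3.12
Laundry detergent $21.38: general merchandise → 4.75% → $1.02
Pizza slice $4.38: restaurant meals, buyer-exempt → 0% → $0.00
Total tax = $4.54 + $3.12 + $1.02 = $8.68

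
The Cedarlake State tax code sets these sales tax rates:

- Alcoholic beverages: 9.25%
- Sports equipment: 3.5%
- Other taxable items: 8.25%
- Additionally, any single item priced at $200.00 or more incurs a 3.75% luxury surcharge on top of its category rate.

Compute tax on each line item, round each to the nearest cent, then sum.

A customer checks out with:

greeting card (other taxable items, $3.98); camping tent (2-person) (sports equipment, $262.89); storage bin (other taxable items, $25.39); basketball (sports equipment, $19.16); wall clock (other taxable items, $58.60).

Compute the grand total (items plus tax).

Greeting card $3.98: other taxable items → 8.25% → $0.33
Camping tent (2-person) $262.89: sports equipment → 3.5% + 3.75% surcharge = 7.25% → $19.06
Storage bin $25.39: other taxable items → 8.25% → $2.09
Basketball $19.16: sports equipment → 3.5% → $0.67
Wall clock $58.60: other taxable items → 8.25% → $4.83
Subtotal = $370.02; tax = $26.98; total due = $397.00

$397.00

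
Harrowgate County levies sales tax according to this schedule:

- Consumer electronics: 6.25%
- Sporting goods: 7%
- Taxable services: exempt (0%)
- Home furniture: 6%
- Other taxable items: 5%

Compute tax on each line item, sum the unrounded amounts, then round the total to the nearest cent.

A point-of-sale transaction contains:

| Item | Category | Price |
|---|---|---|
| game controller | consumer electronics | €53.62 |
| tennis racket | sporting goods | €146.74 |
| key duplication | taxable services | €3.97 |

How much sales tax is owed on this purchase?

€13.62

Game controller €53.62: consumer electronics → 6.25% → €3.35125
Tennis racket €146.74: sporting goods → 7% → €10.2718
Key duplication €3.97: taxable services → 0% → €0.00
Unrounded tax sum = €13.62305 → €13.62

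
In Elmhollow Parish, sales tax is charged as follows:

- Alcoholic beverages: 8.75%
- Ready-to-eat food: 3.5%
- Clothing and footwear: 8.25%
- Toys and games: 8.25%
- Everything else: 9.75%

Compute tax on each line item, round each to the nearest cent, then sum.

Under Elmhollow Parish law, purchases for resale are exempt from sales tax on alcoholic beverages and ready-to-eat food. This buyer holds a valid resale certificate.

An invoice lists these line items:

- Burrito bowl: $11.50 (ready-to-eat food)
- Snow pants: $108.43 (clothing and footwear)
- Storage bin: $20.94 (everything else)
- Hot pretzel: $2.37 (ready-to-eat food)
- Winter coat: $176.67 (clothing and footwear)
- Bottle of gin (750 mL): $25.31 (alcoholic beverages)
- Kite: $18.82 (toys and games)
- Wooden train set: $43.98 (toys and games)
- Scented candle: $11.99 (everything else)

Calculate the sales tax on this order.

Burrito bowl $11.50: ready-to-eat food, buyer-exempt → 0% → $0.00
Snow pants $108.43: clothing and footwear → 8.25% → $8.95
Storage bin $20.94: everything else → 9.75% → $2.04
Hot pretzel $2.37: ready-to-eat food, buyer-exempt → 0% → $0.00
Winter coat $176.67: clothing and footwear → 8.25% → $14.58
Bottle of gin (750 mL) $25.31: alcoholic beverages, buyer-exempt → 0% → $0.00
Kite $18.82: toys and games → 8.25% → $1.55
Wooden train set $43.98: toys and games → 8.25% → $3.63
Scented candle $11.99: everything else → 9.75% → $1.17
Total tax = $8.95 + $2.04 + $14.58 + $1.55 + $3.63 + $1.17 = $31.92

$31.92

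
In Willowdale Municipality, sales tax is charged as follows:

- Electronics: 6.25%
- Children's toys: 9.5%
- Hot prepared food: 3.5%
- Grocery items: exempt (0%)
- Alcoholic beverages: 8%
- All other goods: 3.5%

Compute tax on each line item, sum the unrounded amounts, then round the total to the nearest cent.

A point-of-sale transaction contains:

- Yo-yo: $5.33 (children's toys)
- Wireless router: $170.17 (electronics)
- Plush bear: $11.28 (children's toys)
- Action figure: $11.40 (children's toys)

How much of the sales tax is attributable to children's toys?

$2.66

Yo-yo $5.33: children's toys → 9.5% → $0.50635
Plush bear $11.28: children's toys → 9.5% → $1.0716
Action figure $11.40: children's toys → 9.5% → $1.083
Tax on children's toys: unrounded sum = $2.66095 → $2.66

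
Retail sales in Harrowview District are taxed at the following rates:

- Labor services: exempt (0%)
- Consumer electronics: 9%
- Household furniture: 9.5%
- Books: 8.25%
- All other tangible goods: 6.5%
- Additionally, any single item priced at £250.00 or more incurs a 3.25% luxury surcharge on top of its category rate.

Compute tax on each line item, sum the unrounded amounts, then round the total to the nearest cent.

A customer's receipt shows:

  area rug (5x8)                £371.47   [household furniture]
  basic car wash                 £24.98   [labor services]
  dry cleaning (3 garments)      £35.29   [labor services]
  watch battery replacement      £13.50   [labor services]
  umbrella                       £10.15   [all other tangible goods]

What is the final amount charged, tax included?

£503.41

Area rug (5x8) £371.47: household furniture → 9.5% + 3.25% surcharge = 12.75% → £47.362425
Basic car wash £24.98: labor services → 0% → £0.00
Dry cleaning (3 garments) £35.29: labor services → 0% → £0.00
Watch battery replacement £13.50: labor services → 0% → £0.00
Umbrella £10.15: all other tangible goods → 6.5% → £0.65975
Subtotal = £455.39; unrounded tax = £48.022175 → £48.02; total due = £503.41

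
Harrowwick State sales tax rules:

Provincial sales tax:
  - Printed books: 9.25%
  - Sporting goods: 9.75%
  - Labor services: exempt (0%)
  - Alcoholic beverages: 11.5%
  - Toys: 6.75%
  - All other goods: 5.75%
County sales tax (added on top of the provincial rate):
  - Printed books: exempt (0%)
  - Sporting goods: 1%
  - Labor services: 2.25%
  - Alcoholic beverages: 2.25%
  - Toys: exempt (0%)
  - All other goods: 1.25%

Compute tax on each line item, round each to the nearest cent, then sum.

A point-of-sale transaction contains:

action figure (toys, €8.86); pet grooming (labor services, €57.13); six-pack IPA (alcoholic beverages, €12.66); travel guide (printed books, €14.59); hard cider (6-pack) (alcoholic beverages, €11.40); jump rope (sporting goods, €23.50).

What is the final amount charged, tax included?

Action figure €8.86: toys → 6.75% + 0% county = 6.75% → €0.60
Pet grooming €57.13: labor services → 0% + 2.25% county = 2.25% → €1.29
Six-pack IPA €12.66: alcoholic beverages → 11.5% + 2.25% county = 13.75% → €1.74
Travel guide €14.59: printed books → 9.25% + 0% county = 9.25% → €1.35
Hard cider (6-pack) €11.40: alcoholic beverages → 11.5% + 2.25% county = 13.75% → €1.57
Jump rope €23.50: sporting goods → 9.75% + 1% county = 10.75% → €2.53
Subtotal = €128.14; tax = €9.08; total due = €137.22

€137.22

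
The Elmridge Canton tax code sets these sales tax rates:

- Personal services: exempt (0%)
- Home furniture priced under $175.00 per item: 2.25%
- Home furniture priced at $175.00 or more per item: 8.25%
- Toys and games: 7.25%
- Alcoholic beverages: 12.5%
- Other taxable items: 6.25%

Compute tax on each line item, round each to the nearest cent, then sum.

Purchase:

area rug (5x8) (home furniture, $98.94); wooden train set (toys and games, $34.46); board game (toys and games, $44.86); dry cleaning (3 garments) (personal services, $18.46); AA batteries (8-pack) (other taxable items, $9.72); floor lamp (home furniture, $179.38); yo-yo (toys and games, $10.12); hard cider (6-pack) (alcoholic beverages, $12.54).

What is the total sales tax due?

$25.69

Area rug (5x8) $98.94: home furniture, under $175.00 → 2.25% → $2.23
Wooden train set $34.46: toys and games → 7.25% → $2.50
Board game $44.86: toys and games → 7.25% → $3.25
Dry cleaning (3 garments) $18.46: personal services → 0% → $0.00
AA batteries (8-pack) $9.72: other taxable items → 6.25% → $0.61
Floor lamp $179.38: home furniture, $175.00 or more → 8.25% → $14.80
Yo-yo $10.12: toys and games → 7.25% → $0.73
Hard cider (6-pack) $12.54: alcoholic beverages → 12.5% → $1.57
Total tax = $2.23 + $2.50 + $3.25 + $0.61 + $14.80 + $0.73 + $1.57 = $25.69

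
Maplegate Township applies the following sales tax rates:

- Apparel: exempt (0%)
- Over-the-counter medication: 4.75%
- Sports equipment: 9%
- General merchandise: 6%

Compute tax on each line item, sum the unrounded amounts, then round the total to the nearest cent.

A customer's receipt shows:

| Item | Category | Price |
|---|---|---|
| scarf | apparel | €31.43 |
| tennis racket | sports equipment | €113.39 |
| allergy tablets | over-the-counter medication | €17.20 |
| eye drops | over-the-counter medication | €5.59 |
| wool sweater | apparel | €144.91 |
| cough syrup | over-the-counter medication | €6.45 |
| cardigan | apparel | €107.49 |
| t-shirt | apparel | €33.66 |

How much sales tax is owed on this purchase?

Scarf €31.43: apparel → 0% → €0.00
Tennis racket €113.39: sports equipment → 9% → €10.2051
Allergy tablets €17.20: over-the-counter medication → 4.75% → €0.817
Eye drops €5.59: over-the-counter medication → 4.75% → €0.265525
Wool sweater €144.91: apparel → 0% → €0.00
Cough syrup €6.45: over-the-counter medication → 4.75% → €0.306375
Cardigan €107.49: apparel → 0% → €0.00
T-shirt €33.66: apparel → 0% → €0.00
Unrounded tax sum = €11.594 → €11.59

€11.59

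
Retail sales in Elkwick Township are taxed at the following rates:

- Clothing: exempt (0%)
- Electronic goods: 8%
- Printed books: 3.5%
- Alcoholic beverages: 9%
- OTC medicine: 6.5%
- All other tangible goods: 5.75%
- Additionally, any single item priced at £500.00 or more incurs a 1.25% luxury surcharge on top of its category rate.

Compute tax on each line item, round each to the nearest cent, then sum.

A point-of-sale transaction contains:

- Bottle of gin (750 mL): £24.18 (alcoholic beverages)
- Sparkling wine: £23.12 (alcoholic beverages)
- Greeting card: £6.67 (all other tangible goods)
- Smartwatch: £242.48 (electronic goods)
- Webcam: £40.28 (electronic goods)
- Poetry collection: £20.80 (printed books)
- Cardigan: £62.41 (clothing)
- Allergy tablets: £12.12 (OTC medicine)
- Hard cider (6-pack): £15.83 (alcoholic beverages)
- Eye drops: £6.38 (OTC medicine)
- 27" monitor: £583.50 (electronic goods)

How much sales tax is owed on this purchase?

Bottle of gin (750 mL) £24.18: alcoholic beverages → 9% → £2.18
Sparkling wine £23.12: alcoholic beverages → 9% → £2.08
Greeting card £6.67: all other tangible goods → 5.75% → £0.38
Smartwatch £242.48: electronic goods → 8% → £19.40
Webcam £40.28: electronic goods → 8% → £3.22
Poetry collection £20.80: printed books → 3.5% → £0.73
Cardigan £62.41: clothing → 0% → £0.00
Allergy tablets £12.12: OTC medicine → 6.5% → £0.79
Hard cider (6-pack) £15.83: alcoholic beverages → 9% → £1.42
Eye drops £6.38: OTC medicine → 6.5% → £0.41
27" monitor £583.50: electronic goods → 8% + 1.25% surcharge = 9.25% → £53.97
Total tax = £2.18 + £2.08 + £0.38 + £19.40 + £3.22 + £0.73 + £0.79 + £1.42 + £0.41 + £53.97 = £84.58

£84.58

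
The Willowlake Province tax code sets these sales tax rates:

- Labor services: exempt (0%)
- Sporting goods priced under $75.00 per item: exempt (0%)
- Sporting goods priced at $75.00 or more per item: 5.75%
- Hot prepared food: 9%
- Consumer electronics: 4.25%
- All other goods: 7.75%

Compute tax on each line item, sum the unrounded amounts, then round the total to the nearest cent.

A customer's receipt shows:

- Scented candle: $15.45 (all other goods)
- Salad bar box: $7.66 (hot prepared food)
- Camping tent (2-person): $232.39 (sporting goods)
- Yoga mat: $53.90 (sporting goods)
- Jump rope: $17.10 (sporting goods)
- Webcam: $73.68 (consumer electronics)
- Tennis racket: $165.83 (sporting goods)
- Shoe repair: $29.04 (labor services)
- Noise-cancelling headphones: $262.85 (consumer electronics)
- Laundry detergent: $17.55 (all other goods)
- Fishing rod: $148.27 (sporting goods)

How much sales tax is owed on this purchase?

Scented candle $15.45: all other goods → 7.75% → $1.197375
Salad bar box $7.66: hot prepared food → 9% → $0.6894
Camping tent (2-person) $232.39: sporting goods, $75.00 or more → 5.75% → $13.362425
Yoga mat $53.90: sporting goods, under $75.00 → 0% → $0.00
Jump rope $17.10: sporting goods, under $75.00 → 0% → $0.00
Webcam $73.68: consumer electronics → 4.25% → $3.1314
Tennis racket $165.83: sporting goods, $75.00 or more → 5.75% → $9.535225
Shoe repair $29.04: labor services → 0% → $0.00
Noise-cancelling headphones $262.85: consumer electronics → 4.25% → $11.171125
Laundry detergent $17.55: all other goods → 7.75% → $1.360125
Fishing rod $148.27: sporting goods, $75.00 or more → 5.75% → $8.525525
Unrounded tax sum = $48.9726 → $48.97

$48.97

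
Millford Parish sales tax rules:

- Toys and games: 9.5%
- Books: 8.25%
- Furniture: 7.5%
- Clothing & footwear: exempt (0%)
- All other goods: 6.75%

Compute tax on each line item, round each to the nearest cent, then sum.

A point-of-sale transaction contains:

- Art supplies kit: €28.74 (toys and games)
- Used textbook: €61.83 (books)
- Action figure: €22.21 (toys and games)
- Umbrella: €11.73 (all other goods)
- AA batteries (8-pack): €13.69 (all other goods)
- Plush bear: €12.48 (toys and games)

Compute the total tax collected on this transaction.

Art supplies kit €28.74: toys and games → 9.5% → €2.73
Used textbook €61.83: books → 8.25% → €5.10
Action figure €22.21: toys and games → 9.5% → €2.11
Umbrella €11.73: all other goods → 6.75% → €0.79
AA batteries (8-pack) €13.69: all other goods → 6.75% → €0.92
Plush bear €12.48: toys and games → 9.5% → €1.19
Total tax = €2.73 + €5.10 + €2.11 + €0.79 + €0.92 + €1.19 = €12.84

€12.84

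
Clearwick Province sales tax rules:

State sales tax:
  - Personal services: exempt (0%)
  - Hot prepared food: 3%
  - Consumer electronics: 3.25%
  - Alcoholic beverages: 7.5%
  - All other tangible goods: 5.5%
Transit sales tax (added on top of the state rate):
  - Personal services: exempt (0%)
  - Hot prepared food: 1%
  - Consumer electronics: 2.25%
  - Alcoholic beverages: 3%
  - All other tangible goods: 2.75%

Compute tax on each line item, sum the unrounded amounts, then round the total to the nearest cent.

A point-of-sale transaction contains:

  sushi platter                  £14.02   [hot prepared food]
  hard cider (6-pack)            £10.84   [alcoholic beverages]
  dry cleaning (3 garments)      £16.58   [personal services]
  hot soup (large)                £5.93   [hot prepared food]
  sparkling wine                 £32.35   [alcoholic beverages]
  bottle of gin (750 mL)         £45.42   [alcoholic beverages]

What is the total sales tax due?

Sushi platter £14.02: hot prepared food → 3% + 1% transit = 4% → £0.5608
Hard cider (6-pack) £10.84: alcoholic beverages → 7.5% + 3% transit = 10.5% → £1.1382
Dry cleaning (3 garments) £16.58: personal services → 0% + 0% transit = 0% → £0.00
Hot soup (large) £5.93: hot prepared food → 3% + 1% transit = 4% → £0.2372
Sparkling wine £32.35: alcoholic beverages → 7.5% + 3% transit = 10.5% → £3.39675
Bottle of gin (750 mL) £45.42: alcoholic beverages → 7.5% + 3% transit = 10.5% → £4.7691
Unrounded tax sum = £10.10205 → £10.10

£10.10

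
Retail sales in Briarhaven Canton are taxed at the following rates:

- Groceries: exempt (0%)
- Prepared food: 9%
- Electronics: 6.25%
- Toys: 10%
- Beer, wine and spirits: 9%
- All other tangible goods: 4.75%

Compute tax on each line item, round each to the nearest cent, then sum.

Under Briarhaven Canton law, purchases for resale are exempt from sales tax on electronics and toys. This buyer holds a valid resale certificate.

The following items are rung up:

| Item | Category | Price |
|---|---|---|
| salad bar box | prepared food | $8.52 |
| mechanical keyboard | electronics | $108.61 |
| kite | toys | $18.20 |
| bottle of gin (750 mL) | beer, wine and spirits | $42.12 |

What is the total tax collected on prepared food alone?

$0.77

Salad bar box $8.52: prepared food → 9% → $0.77
Tax on prepared food = $0.77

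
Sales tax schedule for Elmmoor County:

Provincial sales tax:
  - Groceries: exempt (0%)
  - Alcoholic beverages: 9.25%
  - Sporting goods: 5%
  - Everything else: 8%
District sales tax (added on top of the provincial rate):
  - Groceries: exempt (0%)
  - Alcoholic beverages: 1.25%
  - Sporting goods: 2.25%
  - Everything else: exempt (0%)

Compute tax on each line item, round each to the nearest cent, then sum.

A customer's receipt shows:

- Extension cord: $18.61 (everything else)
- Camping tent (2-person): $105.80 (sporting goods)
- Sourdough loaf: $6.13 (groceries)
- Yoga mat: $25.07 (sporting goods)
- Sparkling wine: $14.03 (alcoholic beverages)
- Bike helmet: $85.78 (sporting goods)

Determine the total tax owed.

Extension cord $18.61: everything else → 8% + 0% district = 8% → $1.49
Camping tent (2-person) $105.80: sporting goods → 5% + 2.25% district = 7.25% → $7.67
Sourdough loaf $6.13: groceries → 0% + 0% district = 0% → $0.00
Yoga mat $25.07: sporting goods → 5% + 2.25% district = 7.25% → $1.82
Sparkling wine $14.03: alcoholic beverages → 9.25% + 1.25% district = 10.5% → $1.47
Bike helmet $85.78: sporting goods → 5% + 2.25% district = 7.25% → $6.22
Total tax = $1.49 + $7.67 + $1.82 + $1.47 + $6.22 = $18.67

$18.67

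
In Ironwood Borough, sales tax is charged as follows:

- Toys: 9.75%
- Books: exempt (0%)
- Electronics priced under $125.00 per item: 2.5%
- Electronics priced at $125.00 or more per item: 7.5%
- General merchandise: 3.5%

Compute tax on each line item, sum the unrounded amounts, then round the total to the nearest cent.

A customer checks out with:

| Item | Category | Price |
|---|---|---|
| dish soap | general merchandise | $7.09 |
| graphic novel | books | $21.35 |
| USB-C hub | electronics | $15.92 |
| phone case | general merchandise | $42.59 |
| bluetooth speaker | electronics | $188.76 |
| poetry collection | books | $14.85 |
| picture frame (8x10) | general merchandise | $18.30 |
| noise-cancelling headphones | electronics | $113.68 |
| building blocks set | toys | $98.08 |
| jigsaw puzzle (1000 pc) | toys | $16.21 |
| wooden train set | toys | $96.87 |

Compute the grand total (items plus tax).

$674.06

Dish soap $7.09: general merchandise → 3.5% → $0.24815
Graphic novel $21.35: books → 0% → $0.00
USB-C hub $15.92: electronics, under $125.00 → 2.5% → $0.398
Phone case $42.59: general merchandise → 3.5% → $1.49065
Bluetooth speaker $188.76: electronics, $125.00 or more → 7.5% → $14.157
Poetry collection $14.85: books → 0% → $0.00
Picture frame (8x10) $18.30: general merchandise → 3.5% → $0.6405
Noise-cancelling headphones $113.68: electronics, under $125.00 → 2.5% → $2.842
Building blocks set $98.08: toys → 9.75% → $9.5628
Jigsaw puzzle (1000 pc) $16.21: toys → 9.75% → $1.580475
Wooden train set $96.87: toys → 9.75% → $9.444825
Subtotal = $633.70; unrounded tax = $40.3644 → $40.36; total due = $674.06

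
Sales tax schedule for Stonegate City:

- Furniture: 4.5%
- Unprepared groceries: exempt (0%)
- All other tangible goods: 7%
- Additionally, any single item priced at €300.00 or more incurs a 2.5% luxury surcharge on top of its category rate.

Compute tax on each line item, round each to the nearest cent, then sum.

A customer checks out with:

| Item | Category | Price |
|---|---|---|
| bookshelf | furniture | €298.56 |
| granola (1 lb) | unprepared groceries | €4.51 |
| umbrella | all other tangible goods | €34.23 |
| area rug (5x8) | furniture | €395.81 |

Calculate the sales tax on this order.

Bookshelf €298.56: furniture → 4.5% → €13.44
Granola (1 lb) €4.51: unprepared groceries → 0% → €0.00
Umbrella €34.23: all other tangible goods → 7% → €2.40
Area rug (5x8) €395.81: furniture → 4.5% + 2.5% surcharge = 7% → €27.71
Total tax = €13.44 + €2.40 + €27.71 = €43.55

€43.55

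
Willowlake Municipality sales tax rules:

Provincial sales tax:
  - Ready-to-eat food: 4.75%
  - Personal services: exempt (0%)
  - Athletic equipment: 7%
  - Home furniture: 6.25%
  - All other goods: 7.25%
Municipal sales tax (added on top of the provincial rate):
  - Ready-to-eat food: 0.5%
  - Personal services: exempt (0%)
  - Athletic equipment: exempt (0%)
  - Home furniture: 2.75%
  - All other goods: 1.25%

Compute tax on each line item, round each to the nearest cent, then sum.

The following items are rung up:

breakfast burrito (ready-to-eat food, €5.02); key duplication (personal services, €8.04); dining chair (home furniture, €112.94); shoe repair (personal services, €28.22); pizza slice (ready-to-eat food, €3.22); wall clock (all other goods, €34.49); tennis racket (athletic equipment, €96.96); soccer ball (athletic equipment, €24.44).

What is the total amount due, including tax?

€335.35

Breakfast burrito €5.02: ready-to-eat food → 4.75% + 0.5% municipal = 5.25% → €0.26
Key duplication €8.04: personal services → 0% + 0% municipal = 0% → €0.00
Dining chair €112.94: home furniture → 6.25% + 2.75% municipal = 9% → €10.16
Shoe repair €28.22: personal services → 0% + 0% municipal = 0% → €0.00
Pizza slice €3.22: ready-to-eat food → 4.75% + 0.5% municipal = 5.25% → €0.17
Wall clock €34.49: all other goods → 7.25% + 1.25% municipal = 8.5% → €2.93
Tennis racket €96.96: athletic equipment → 7% + 0% municipal = 7% → €6.79
Soccer ball €24.44: athletic equipment → 7% + 0% municipal = 7% → €1.71
Subtotal = €313.33; tax = €22.02; total due = €335.35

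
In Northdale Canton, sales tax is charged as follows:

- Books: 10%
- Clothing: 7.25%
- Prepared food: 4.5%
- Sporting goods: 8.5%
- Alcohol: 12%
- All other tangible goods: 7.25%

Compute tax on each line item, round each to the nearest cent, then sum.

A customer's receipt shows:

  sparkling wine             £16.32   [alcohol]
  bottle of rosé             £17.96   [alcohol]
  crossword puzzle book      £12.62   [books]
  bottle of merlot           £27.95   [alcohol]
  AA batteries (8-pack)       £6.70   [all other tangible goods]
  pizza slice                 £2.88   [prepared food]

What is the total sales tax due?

Sparkling wine £16.32: alcohol → 12% → £1.96
Bottle of rosé £17.96: alcohol → 12% → £2.16
Crossword puzzle book £12.62: books → 10% → £1.26
Bottle of merlot £27.95: alcohol → 12% → £3.35
AA batteries (8-pack) £6.70: all other tangible goods → 7.25% → £0.49
Pizza slice £2.88: prepared food → 4.5% → £0.13
Total tax = £1.96 + £2.16 + £1.26 + £3.35 + £0.49 + £0.13 = £9.35

£9.35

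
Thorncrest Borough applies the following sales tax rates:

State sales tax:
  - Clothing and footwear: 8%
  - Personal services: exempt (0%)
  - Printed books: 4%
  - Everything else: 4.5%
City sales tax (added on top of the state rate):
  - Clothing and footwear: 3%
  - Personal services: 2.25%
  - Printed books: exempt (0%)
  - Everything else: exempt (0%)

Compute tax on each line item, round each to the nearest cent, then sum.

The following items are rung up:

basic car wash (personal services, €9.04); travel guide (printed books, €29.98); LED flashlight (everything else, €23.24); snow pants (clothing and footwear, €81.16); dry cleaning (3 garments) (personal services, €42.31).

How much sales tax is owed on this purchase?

€12.33

Basic car wash €9.04: personal services → 0% + 2.25% city = 2.25% → €0.20
Travel guide €29.98: printed books → 4% + 0% city = 4% → €1.20
LED flashlight €23.24: everything else → 4.5% + 0% city = 4.5% → €1.05
Snow pants €81.16: clothing and footwear → 8% + 3% city = 11% → €8.93
Dry cleaning (3 garments) €42.31: personal services → 0% + 2.25% city = 2.25% → €0.95
Total tax = €0.20 + €1.20 + €1.05 + €8.93 + €0.95 = €12.33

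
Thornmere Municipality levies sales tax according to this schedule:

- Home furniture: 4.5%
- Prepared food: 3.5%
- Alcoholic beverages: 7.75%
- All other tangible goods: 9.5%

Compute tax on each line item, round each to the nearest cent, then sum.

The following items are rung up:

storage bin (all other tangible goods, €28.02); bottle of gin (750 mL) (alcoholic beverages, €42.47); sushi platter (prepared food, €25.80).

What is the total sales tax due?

Storage bin €28.02: all other tangible goods → 9.5% → €2.66
Bottle of gin (750 mL) €42.47: alcoholic beverages → 7.75% → €3.29
Sushi platter €25.80: prepared food → 3.5% → €0.90
Total tax = €2.66 + €3.29 + €0.90 = €6.85

€6.85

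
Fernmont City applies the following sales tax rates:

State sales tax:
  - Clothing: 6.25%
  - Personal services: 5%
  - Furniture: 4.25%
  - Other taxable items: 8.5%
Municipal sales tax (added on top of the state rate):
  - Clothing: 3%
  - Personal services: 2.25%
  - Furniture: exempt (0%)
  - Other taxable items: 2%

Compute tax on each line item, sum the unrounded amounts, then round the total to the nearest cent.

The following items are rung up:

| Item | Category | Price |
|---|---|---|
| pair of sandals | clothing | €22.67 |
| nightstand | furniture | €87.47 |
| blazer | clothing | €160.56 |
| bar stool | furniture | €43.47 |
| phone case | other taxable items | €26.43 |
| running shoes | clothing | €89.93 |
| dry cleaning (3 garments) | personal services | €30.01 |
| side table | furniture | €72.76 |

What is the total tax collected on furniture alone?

€8.66

Nightstand €87.47: furniture → 4.25% + 0% municipal = 4.25% → €3.717475
Bar stool €43.47: furniture → 4.25% + 0% municipal = 4.25% → €1.847475
Side table €72.76: furniture → 4.25% + 0% municipal = 4.25% → €3.0923
Tax on furniture: unrounded sum = €8.65725 → €8.66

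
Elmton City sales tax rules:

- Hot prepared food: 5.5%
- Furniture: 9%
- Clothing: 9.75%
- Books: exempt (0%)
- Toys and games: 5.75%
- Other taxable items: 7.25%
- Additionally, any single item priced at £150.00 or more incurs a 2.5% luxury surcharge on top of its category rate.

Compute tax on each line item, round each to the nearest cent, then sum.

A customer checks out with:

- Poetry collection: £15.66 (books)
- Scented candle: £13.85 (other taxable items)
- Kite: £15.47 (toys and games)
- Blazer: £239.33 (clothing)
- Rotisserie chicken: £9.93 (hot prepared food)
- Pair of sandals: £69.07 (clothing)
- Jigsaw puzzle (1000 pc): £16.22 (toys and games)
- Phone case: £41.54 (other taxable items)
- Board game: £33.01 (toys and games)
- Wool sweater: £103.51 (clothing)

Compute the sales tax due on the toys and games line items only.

Kite £15.47: toys and games → 5.75% → £0.89
Jigsaw puzzle (1000 pc) £16.22: toys and games → 5.75% → £0.93
Board game £33.01: toys and games → 5.75% → £1.90
Tax on toys and games = £0.89 + £0.93 + £1.90 = £3.72

£3.72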